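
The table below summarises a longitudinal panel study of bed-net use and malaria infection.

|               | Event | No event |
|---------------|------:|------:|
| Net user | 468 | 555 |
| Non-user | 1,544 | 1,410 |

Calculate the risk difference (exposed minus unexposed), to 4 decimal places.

-0.0652

Cells: a = 468, b = 555, c = 1544, d = 1410.
Risk in exposed = 468/1023 = 0.457478; risk in unexposed = 1544/2954 = 0.522681.
Risk difference = 0.457478 − 0.522681 = -0.065203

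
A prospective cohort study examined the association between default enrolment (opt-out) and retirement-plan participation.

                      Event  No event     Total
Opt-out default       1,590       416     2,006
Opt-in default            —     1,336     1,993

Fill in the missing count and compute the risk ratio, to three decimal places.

The missing cell is in the unexposed row: 1993 − 1336 = 657.
So a = 1590, b = 416, c = 657, d = 1336.
RR = [a/(a+b)] / [c/(c+d)] = (1590/2006) / (657/1993) = 0.79262/0.32965 = 2.40441

2.404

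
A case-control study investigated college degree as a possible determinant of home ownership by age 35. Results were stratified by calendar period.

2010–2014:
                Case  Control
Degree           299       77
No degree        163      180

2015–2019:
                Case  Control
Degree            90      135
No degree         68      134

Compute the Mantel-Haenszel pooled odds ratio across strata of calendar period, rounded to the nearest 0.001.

2.647

OR_MH = Σ(aᵢdᵢ/nᵢ) / Σ(bᵢcᵢ/nᵢ), where nᵢ is the stratum total.
Stratum 1 (2010–2014): n = 719; a·d/n = 299·180/719 = 74.8540; b·c/n = 77·163/719 = 17.4562
Stratum 2 (2015–2019): n = 427; a·d/n = 90·134/427 = 28.2436; b·c/n = 135·68/427 = 21.4988
OR_MH = (74.8540 + 28.2436) / (17.4562 + 21.4988) = 103.0975 / 38.9550 = 2.64658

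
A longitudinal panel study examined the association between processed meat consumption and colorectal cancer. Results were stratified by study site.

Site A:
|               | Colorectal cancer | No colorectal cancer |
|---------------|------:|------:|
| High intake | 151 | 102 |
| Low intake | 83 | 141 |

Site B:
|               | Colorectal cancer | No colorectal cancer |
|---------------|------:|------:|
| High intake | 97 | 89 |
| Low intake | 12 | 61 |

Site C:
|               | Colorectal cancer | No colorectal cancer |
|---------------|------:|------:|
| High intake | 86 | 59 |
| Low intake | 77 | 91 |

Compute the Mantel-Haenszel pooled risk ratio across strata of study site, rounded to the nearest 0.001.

RR_MH = Σ(aᵢ·n₀ᵢ/nᵢ) / Σ(cᵢ·n₁ᵢ/nᵢ), with n₁ᵢ = aᵢ+bᵢ (exposed), n₀ᵢ = cᵢ+dᵢ (unexposed), nᵢ = n₁ᵢ+n₀ᵢ.
Stratum 1 (Site A): n₁ = 253, n₀ = 224, n = 477; a·n₀/n = 151·224/477 = 70.9099; c·n₁/n = 83·253/477 = 44.0231
Stratum 2 (Site B): n₁ = 186, n₀ = 73, n = 259; a·n₀/n = 97·73/259 = 27.3398; c·n₁/n = 12·186/259 = 8.6178
Stratum 3 (Site C): n₁ = 145, n₀ = 168, n = 313; a·n₀/n = 86·168/313 = 46.1597; c·n₁/n = 77·145/313 = 35.6709
RR_MH = (70.9099 + 27.3398 + 46.1597) / (44.0231 + 8.6178 + 35.6709) = 144.4094 / 88.3117 = 1.63522

1.635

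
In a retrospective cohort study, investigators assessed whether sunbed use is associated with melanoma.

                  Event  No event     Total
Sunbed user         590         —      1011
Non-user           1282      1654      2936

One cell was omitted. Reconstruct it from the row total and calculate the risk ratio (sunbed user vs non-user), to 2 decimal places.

The missing cell is in the exposed row: 1011 − 590 = 421.
So a = 590, b = 421, c = 1282, d = 1654.
RR = [a/(a+b)] / [c/(c+d)] = (590/1011) / (1282/2936) = 0.58358/0.43665 = 1.33650

1.34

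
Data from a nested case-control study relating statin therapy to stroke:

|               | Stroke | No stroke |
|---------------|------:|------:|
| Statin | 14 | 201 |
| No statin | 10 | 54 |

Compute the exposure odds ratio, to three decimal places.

0.376

Cells: a = 14, b = 201, c = 10, d = 54.
OR = (a·d)/(b·c) = (14 × 54) / (201 × 10) = 756 / 2010 = 0.37612
Exposure is associated with lower odds of stroke (OR = 0.38 < 1).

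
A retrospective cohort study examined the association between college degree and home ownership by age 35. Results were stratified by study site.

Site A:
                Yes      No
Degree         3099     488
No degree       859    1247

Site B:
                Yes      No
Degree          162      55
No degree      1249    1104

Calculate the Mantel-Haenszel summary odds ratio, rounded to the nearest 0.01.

OR_MH = Σ(aᵢdᵢ/nᵢ) / Σ(bᵢcᵢ/nᵢ), where nᵢ is the stratum total.
Stratum 1 (Site A): n = 5693; a·d/n = 3099·1247/5693 = 678.8078; b·c/n = 488·859/5693 = 73.6329
Stratum 2 (Site B): n = 2570; a·d/n = 162·1104/2570 = 69.5907; b·c/n = 55·1249/2570 = 26.7296
OR_MH = (678.8078 + 69.5907) / (73.6329 + 26.7296) = 748.3985 / 100.3625 = 7.45696

7.46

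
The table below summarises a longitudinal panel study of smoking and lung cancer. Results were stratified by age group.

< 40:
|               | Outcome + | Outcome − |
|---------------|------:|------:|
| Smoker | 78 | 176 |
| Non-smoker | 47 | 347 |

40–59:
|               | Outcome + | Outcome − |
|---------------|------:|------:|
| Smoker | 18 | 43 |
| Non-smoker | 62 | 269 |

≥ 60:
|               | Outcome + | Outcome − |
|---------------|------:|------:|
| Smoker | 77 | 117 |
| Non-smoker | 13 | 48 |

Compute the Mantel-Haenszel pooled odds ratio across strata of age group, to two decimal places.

2.69

OR_MH = Σ(aᵢdᵢ/nᵢ) / Σ(bᵢcᵢ/nᵢ), where nᵢ is the stratum total.
Stratum 1 (< 40): n = 648; a·d/n = 78·347/648 = 41.7685; b·c/n = 176·47/648 = 12.7654
Stratum 2 (40–59): n = 392; a·d/n = 18·269/392 = 12.3520; b·c/n = 43·62/392 = 6.8010
Stratum 3 (≥ 60): n = 255; a·d/n = 77·48/255 = 14.4941; b·c/n = 117·13/255 = 5.9647
OR_MH = (41.7685 + 12.3520 + 14.4941) / (12.7654 + 6.8010 + 5.9647) = 68.6147 / 25.5312 = 2.68749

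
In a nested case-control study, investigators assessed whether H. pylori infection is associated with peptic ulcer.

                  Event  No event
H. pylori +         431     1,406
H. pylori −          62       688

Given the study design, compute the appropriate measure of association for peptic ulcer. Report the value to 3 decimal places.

3.402

Cells: a = 431, b = 1406, c = 62, d = 688.
This is a nested case-control study: participants were sampled on outcome status, so risks in the source population cannot be estimated directly — relative risk is not valid here. The odds ratio is the appropriate measure.
OR = (a·d)/(b·c) = (431 × 688) / (1406 × 62) = 296528 / 87172 = 3.40164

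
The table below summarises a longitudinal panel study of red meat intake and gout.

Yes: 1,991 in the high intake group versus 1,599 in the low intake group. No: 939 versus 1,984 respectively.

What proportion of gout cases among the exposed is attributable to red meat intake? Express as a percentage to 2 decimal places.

From the description: a = 1991, b = 939, c = 1599, d = 1984.
Risk in exposed = 1991/2930 = 0.67952; risk in unexposed = 1599/3583 = 0.44627.
RR = 0.67952/0.44627 = 1.52266
AR% = (RR − 1)/RR × 100 = (1.52266 − 1)/1.52266 × 100 = 34.3253%

34.33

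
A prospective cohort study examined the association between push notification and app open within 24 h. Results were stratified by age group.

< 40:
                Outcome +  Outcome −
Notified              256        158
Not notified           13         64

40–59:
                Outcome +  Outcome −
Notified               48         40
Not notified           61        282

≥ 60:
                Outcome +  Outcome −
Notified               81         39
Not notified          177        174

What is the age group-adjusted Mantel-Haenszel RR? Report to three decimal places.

2.025

RR_MH = Σ(aᵢ·n₀ᵢ/nᵢ) / Σ(cᵢ·n₁ᵢ/nᵢ), with n₁ᵢ = aᵢ+bᵢ (exposed), n₀ᵢ = cᵢ+dᵢ (unexposed), nᵢ = n₁ᵢ+n₀ᵢ.
Stratum 1 (< 40): n₁ = 414, n₀ = 77, n = 491; a·n₀/n = 256·77/491 = 40.1466; c·n₁/n = 13·414/491 = 10.9613
Stratum 2 (40–59): n₁ = 88, n₀ = 343, n = 431; a·n₀/n = 48·343/431 = 38.1995; c·n₁/n = 61·88/431 = 12.4548
Stratum 3 (≥ 60): n₁ = 120, n₀ = 351, n = 471; a·n₀/n = 81·351/471 = 60.3631; c·n₁/n = 177·120/471 = 45.0955
RR_MH = (40.1466 + 38.1995 + 60.3631) / (10.9613 + 12.4548 + 45.0955) = 138.7092 / 68.5116 = 2.02461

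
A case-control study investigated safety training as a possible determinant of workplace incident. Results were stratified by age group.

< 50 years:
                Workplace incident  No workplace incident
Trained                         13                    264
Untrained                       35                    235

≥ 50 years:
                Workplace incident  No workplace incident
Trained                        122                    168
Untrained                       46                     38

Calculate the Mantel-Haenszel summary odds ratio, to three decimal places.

0.479

OR_MH = Σ(aᵢdᵢ/nᵢ) / Σ(bᵢcᵢ/nᵢ), where nᵢ is the stratum total.
Stratum 1 (< 50 years): n = 547; a·d/n = 13·235/547 = 5.5850; b·c/n = 264·35/547 = 16.8921
Stratum 2 (≥ 50 years): n = 374; a·d/n = 122·38/374 = 12.3957; b·c/n = 168·46/374 = 20.6631
OR_MH = (5.5850 + 12.3957) / (16.8921 + 20.6631) = 17.9807 / 37.5552 = 0.47878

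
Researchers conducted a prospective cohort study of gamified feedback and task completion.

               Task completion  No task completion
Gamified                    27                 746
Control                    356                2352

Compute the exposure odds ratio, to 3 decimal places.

Cells: a = 27, b = 746, c = 356, d = 2352.
OR = (a·d)/(b·c) = (27 × 2352) / (746 × 356) = 63504 / 265576 = 0.23912
Exposure is associated with lower odds of task completion (OR = 0.24 < 1).

0.239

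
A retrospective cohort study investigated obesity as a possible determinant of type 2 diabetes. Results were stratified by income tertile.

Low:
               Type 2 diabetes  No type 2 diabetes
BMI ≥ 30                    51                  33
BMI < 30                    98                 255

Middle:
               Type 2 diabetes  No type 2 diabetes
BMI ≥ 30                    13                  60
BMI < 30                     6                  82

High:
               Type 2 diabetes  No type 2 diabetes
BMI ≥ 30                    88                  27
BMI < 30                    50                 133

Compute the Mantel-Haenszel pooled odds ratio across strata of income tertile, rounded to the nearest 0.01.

OR_MH = Σ(aᵢdᵢ/nᵢ) / Σ(bᵢcᵢ/nᵢ), where nᵢ is the stratum total.
Stratum 1 (Low): n = 437; a·d/n = 51·255/437 = 29.7597; b·c/n = 33·98/437 = 7.4005
Stratum 2 (Middle): n = 161; a·d/n = 13·82/161 = 6.6211; b·c/n = 60·6/161 = 2.2360
Stratum 3 (High): n = 298; a·d/n = 88·133/298 = 39.2752; b·c/n = 27·50/298 = 4.5302
OR_MH = (29.7597 + 6.6211 + 39.2752) / (7.4005 + 2.2360 + 4.5302) = 75.6560 / 14.1667 = 5.34042

5.34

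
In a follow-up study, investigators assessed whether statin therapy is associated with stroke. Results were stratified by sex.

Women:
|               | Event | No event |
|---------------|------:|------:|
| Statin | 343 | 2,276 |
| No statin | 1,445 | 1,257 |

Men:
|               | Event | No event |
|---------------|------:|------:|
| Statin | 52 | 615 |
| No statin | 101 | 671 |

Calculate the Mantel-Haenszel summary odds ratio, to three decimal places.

OR_MH = Σ(aᵢdᵢ/nᵢ) / Σ(bᵢcᵢ/nᵢ), where nᵢ is the stratum total.
Stratum 1 (Women): n = 5321; a·d/n = 343·1257/5321 = 81.0282; b·c/n = 2276·1445/5321 = 618.0831
Stratum 2 (Men): n = 1439; a·d/n = 52·671/1439 = 24.2474; b·c/n = 615·101/1439 = 43.1654
OR_MH = (81.0282 + 24.2474) / (618.0831 + 43.1654) = 105.2756 / 661.2485 = 0.15921

0.159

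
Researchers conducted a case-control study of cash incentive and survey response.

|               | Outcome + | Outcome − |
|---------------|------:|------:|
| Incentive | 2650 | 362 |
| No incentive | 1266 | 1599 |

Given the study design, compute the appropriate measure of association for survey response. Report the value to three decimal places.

9.246

Cells: a = 2650, b = 362, c = 1266, d = 1599.
This is a case-control study: participants were sampled on outcome status, so risks in the source population cannot be estimated directly — relative risk is not valid here. The odds ratio is the appropriate measure.
OR = (a·d)/(b·c) = (2650 × 1599) / (362 × 1266) = 4237350 / 458292 = 9.24596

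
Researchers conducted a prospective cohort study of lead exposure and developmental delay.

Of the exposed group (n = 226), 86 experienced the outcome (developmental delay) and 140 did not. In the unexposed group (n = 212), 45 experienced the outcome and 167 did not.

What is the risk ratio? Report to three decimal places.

1.793

From the description: a = 86, b = 140, c = 45, d = 167.
Risk in exposed = 86/226 = 0.38053; risk in unexposed = 45/212 = 0.21226.
RR = 0.38053 / 0.21226 = 1.79272
The risk among the exposed is 1.79 times that among the unexposed.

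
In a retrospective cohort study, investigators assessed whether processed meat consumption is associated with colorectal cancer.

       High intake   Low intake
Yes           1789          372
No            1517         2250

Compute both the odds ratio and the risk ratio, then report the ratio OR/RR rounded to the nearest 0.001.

Reading the table with exposure as columns: a = 1789 (High intake, case), b = 1517 (High intake, non-case), c = 372 (Low intake, case), d = 2250.
OR = (1789·2250)/(1517·372) = 4025250/564324 = 7.13287
Risk in exposed = 1789/3306 = 0.54114; risk in unexposed = 372/2622 = 0.14188; RR = 3.81415
OR/RR = 7.13287 / 3.81415 = 1.87011
The outcome is not rare, so the OR lies further from 1 than the RR.

1.870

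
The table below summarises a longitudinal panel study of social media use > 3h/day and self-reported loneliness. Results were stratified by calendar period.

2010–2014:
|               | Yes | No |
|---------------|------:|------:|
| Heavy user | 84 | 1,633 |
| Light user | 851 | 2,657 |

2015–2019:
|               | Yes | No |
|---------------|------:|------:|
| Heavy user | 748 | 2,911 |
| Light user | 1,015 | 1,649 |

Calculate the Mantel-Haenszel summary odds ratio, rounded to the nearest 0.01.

OR_MH = Σ(aᵢdᵢ/nᵢ) / Σ(bᵢcᵢ/nᵢ), where nᵢ is the stratum total.
Stratum 1 (2010–2014): n = 5225; a·d/n = 84·2657/5225 = 42.7154; b·c/n = 1633·851/5225 = 265.9680
Stratum 2 (2015–2019): n = 6323; a·d/n = 748·1649/6323 = 195.0739; b·c/n = 2911·1015/6323 = 467.2885
OR_MH = (42.7154 + 195.0739) / (265.9680 + 467.2885) = 237.7893 / 733.2565 = 0.32429

0.32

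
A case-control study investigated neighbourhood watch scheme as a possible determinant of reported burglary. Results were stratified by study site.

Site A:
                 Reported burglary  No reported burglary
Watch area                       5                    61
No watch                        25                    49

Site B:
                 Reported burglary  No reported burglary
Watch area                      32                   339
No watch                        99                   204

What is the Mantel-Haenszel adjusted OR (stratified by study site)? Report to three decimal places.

0.188

OR_MH = Σ(aᵢdᵢ/nᵢ) / Σ(bᵢcᵢ/nᵢ), where nᵢ is the stratum total.
Stratum 1 (Site A): n = 140; a·d/n = 5·49/140 = 1.7500; b·c/n = 61·25/140 = 10.8929
Stratum 2 (Site B): n = 674; a·d/n = 32·204/674 = 9.6855; b·c/n = 339·99/674 = 49.7938
OR_MH = (1.7500 + 9.6855) / (10.8929 + 49.7938) = 11.4355 / 60.6866 = 0.18843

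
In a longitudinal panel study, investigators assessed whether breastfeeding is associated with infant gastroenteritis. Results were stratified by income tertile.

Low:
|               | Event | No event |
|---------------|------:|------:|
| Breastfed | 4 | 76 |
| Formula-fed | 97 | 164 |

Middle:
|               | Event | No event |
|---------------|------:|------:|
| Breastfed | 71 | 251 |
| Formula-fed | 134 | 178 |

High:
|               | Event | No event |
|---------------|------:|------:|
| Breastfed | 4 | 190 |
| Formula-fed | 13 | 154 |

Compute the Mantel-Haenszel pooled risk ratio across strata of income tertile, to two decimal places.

RR_MH = Σ(aᵢ·n₀ᵢ/nᵢ) / Σ(cᵢ·n₁ᵢ/nᵢ), with n₁ᵢ = aᵢ+bᵢ (exposed), n₀ᵢ = cᵢ+dᵢ (unexposed), nᵢ = n₁ᵢ+n₀ᵢ.
Stratum 1 (Low): n₁ = 80, n₀ = 261, n = 341; a·n₀/n = 4·261/341 = 3.0616; c·n₁/n = 97·80/341 = 22.7566
Stratum 2 (Middle): n₁ = 322, n₀ = 312, n = 634; a·n₀/n = 71·312/634 = 34.9401; c·n₁/n = 134·322/634 = 68.0568
Stratum 3 (High): n₁ = 194, n₀ = 167, n = 361; a·n₀/n = 4·167/361 = 1.8504; c·n₁/n = 13·194/361 = 6.9861
RR_MH = (3.0616 + 34.9401 + 1.8504) / (22.7566 + 68.0568 + 6.9861) = 39.8521 / 97.7995 = 0.40749

0.41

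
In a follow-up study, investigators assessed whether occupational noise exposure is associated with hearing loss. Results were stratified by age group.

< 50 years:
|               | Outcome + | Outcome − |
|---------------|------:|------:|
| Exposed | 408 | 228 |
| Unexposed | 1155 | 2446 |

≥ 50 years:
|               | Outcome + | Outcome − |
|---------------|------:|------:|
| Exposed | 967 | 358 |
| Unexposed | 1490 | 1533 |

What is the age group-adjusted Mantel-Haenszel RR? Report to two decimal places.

RR_MH = Σ(aᵢ·n₀ᵢ/nᵢ) / Σ(cᵢ·n₁ᵢ/nᵢ), with n₁ᵢ = aᵢ+bᵢ (exposed), n₀ᵢ = cᵢ+dᵢ (unexposed), nᵢ = n₁ᵢ+n₀ᵢ.
Stratum 1 (< 50 years): n₁ = 636, n₀ = 3601, n = 4237; a·n₀/n = 408·3601/4237 = 346.7567; c·n₁/n = 1155·636/4237 = 173.3727
Stratum 2 (≥ 50 years): n₁ = 1325, n₀ = 3023, n = 4348; a·n₀/n = 967·3023/4348 = 672.3185; c·n₁/n = 1490·1325/4348 = 454.0593
RR_MH = (346.7567 + 672.3185) / (173.3727 + 454.0593) = 1019.0752 / 627.4320 = 1.62420

1.62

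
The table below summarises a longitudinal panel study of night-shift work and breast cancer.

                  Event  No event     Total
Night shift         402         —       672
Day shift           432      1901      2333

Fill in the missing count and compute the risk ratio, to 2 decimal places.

3.23

The missing cell is in the exposed row: 672 − 402 = 270.
So a = 402, b = 270, c = 432, d = 1901.
RR = [a/(a+b)] / [c/(c+d)] = (402/672) / (432/2333) = 0.59821/0.18517 = 3.23063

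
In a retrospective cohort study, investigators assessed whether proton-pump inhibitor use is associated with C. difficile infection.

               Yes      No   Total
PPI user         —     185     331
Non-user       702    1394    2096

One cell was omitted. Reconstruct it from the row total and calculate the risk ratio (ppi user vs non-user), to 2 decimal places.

The missing cell is in the exposed row: 331 − 185 = 146.
So a = 146, b = 185, c = 702, d = 1394.
RR = [a/(a+b)] / [c/(c+d)] = (146/331) / (702/2096) = 0.44109/0.33492 = 1.31698

1.32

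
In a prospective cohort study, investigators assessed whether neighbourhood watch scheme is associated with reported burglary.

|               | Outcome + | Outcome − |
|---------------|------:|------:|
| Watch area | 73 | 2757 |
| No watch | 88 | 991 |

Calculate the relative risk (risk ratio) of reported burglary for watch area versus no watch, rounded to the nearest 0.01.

Cells: a = 73, b = 2757, c = 88, d = 991.
Risk in exposed = 73/2830 = 0.02580; risk in unexposed = 88/1079 = 0.08156.
RR = 0.02580 / 0.08156 = 0.31628
The risk is 68% lower among the exposed than among the unexposed.

0.32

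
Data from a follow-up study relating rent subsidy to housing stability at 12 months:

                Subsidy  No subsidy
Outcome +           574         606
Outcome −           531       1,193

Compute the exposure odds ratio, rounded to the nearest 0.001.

Reading the table with exposure as columns: a = 574 (Subsidy, case), b = 531 (Subsidy, non-case), c = 606 (No subsidy, case), d = 1193.
OR = (a·d)/(b·c) = (574 × 1193) / (531 × 606) = 684782 / 321786 = 2.12807
The odds of housing stability at 12 months are about 2.13 times as high in the subsidy group.

2.128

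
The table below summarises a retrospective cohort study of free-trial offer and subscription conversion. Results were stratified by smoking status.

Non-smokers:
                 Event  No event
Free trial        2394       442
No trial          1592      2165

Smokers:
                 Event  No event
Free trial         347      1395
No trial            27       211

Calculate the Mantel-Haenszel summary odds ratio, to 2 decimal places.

OR_MH = Σ(aᵢdᵢ/nᵢ) / Σ(bᵢcᵢ/nᵢ), where nᵢ is the stratum total.
Stratum 1 (Non-smokers): n = 6593; a·d/n = 2394·2165/6593 = 786.1383; b·c/n = 442·1592/6593 = 106.7290
Stratum 2 (Smokers): n = 1980; a·d/n = 347·211/1980 = 36.9783; b·c/n = 1395·27/1980 = 19.0227
OR_MH = (786.1383 + 36.9783) / (106.7290 + 19.0227) = 823.1166 / 125.7517 = 6.54557

6.55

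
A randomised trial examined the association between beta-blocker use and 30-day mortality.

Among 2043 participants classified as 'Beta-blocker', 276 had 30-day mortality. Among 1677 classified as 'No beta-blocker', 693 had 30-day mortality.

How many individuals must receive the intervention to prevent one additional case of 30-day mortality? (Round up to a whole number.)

Risk in treated group = 276/2043 = 0.13510; risk in control = 693/1677 = 0.41324.
Absolute risk reduction = 0.41324 − 0.13510 = 0.27814
NNT = 1 / ARR = 1 / 0.27814 = 3.595 → round up → 4

4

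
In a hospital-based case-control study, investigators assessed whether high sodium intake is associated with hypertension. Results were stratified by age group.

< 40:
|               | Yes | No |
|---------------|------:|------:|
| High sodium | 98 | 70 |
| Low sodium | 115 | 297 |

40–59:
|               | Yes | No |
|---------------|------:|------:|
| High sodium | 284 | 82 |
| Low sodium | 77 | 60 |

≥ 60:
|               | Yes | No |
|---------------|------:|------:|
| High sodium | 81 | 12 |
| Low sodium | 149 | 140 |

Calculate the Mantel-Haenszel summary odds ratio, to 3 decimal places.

3.656

OR_MH = Σ(aᵢdᵢ/nᵢ) / Σ(bᵢcᵢ/nᵢ), where nᵢ is the stratum total.
Stratum 1 (< 40): n = 580; a·d/n = 98·297/580 = 50.1828; b·c/n = 70·115/580 = 13.8793
Stratum 2 (40–59): n = 503; a·d/n = 284·60/503 = 33.8767; b·c/n = 82·77/503 = 12.5527
Stratum 3 (≥ 60): n = 382; a·d/n = 81·140/382 = 29.6859; b·c/n = 12·149/382 = 4.6806
OR_MH = (50.1828 + 33.8767 + 29.6859) / (13.8793 + 12.5527 + 4.6806) = 113.7454 / 31.1126 = 3.65592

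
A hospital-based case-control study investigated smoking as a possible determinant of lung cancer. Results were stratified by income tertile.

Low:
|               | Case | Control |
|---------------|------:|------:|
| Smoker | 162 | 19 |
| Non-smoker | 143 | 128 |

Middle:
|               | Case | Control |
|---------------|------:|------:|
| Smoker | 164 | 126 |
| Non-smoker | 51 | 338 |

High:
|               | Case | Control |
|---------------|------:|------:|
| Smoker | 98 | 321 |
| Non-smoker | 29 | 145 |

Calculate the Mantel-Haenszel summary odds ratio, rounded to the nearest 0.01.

OR_MH = Σ(aᵢdᵢ/nᵢ) / Σ(bᵢcᵢ/nᵢ), where nᵢ is the stratum total.
Stratum 1 (Low): n = 452; a·d/n = 162·128/452 = 45.8761; b·c/n = 19·143/452 = 6.0111
Stratum 2 (Middle): n = 679; a·d/n = 164·338/679 = 81.6377; b·c/n = 126·51/679 = 9.4639
Stratum 3 (High): n = 593; a·d/n = 98·145/593 = 23.9629; b·c/n = 321·29/593 = 15.6981
OR_MH = (45.8761 + 81.6377 + 23.9629) / (6.0111 + 9.4639 + 15.6981) = 151.4767 / 31.1731 = 4.85921

4.86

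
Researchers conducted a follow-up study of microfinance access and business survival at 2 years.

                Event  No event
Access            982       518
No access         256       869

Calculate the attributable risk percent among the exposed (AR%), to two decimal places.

Cells: a = 982, b = 518, c = 256, d = 869.
Risk in exposed = 982/1500 = 0.65467; risk in unexposed = 256/1125 = 0.22756.
RR = 0.65467/0.22756 = 2.87695
AR% = (RR − 1)/RR × 100 = (2.87695 − 1)/2.87695 × 100 = 65.2410%

65.24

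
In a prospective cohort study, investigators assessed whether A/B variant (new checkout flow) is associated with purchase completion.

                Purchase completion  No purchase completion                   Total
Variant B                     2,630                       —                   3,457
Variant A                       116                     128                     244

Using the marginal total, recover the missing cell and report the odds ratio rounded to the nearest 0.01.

The missing cell is in the exposed row: 3457 − 2630 = 827.
So a = 2630, b = 827, c = 116, d = 128.
OR = (a·d)/(b·c) = (2630 × 128) / (827 × 116) = 336640 / 95932 = 3.50915

3.51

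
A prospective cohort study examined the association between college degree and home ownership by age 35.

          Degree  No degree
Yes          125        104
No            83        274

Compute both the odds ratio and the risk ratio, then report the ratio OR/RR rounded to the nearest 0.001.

Reading the table with exposure as columns: a = 125 (Degree, case), b = 83 (Degree, non-case), c = 104 (No degree, case), d = 274.
OR = (125·274)/(83·104) = 34250/8632 = 3.96779
Risk in exposed = 125/208 = 0.60096; risk in unexposed = 104/378 = 0.27513; RR = 2.18426
OR/RR = 3.96779 / 2.18426 = 1.81654
The outcome is not rare, so the OR lies further from 1 than the RR.

1.817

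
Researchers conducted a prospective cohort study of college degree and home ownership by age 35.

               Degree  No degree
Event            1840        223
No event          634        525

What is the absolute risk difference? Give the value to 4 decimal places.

0.4456

Reading the table with exposure as columns: a = 1840 (Degree, case), b = 634 (Degree, non-case), c = 223 (No degree, case), d = 525.
Risk in exposed = 1840/2474 = 0.743735; risk in unexposed = 223/748 = 0.298128.
Risk difference = 0.743735 − 0.298128 = 0.445607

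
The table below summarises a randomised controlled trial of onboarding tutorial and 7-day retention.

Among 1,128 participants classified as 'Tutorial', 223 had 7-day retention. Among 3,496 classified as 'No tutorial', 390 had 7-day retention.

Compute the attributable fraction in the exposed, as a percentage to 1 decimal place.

From the description: a = 223, b = 905, c = 390, d = 3106.
Risk in exposed = 223/1128 = 0.19770; risk in unexposed = 390/3496 = 0.11156.
RR = 0.19770/0.11156 = 1.77216
AR% = (RR − 1)/RR × 100 = (1.77216 − 1)/1.77216 × 100 = 43.5716%

43.6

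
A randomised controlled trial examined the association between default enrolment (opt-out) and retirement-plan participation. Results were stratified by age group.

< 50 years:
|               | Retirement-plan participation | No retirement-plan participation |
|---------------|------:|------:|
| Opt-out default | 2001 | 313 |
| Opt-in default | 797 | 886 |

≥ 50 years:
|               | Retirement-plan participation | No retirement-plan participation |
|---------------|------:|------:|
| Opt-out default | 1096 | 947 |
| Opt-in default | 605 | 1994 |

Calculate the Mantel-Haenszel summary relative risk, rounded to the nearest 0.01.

RR_MH = Σ(aᵢ·n₀ᵢ/nᵢ) / Σ(cᵢ·n₁ᵢ/nᵢ), with n₁ᵢ = aᵢ+bᵢ (exposed), n₀ᵢ = cᵢ+dᵢ (unexposed), nᵢ = n₁ᵢ+n₀ᵢ.
Stratum 1 (< 50 years): n₁ = 2314, n₀ = 1683, n = 3997; a·n₀/n = 2001·1683/3997 = 842.5527; c·n₁/n = 797·2314/3997 = 461.4106
Stratum 2 (≥ 50 years): n₁ = 2043, n₀ = 2599, n = 4642; a·n₀/n = 1096·2599/4642 = 613.6372; c·n₁/n = 605·2043/4642 = 266.2678
RR_MH = (842.5527 + 613.6372) / (461.4106 + 266.2678) = 1456.1899 / 727.6783 = 2.00115

2.00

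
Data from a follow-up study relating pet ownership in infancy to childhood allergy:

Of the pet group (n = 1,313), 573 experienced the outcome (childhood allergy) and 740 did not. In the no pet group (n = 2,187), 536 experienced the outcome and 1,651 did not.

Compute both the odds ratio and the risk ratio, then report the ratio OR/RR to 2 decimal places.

From the description: a = 573, b = 740, c = 536, d = 1651.
OR = (573·1651)/(740·536) = 946023/396640 = 2.38509
Risk in exposed = 573/1313 = 0.43641; risk in unexposed = 536/2187 = 0.24508; RR = 1.78063
OR/RR = 2.38509 / 1.78063 = 1.33946
The outcome is not rare, so the OR lies further from 1 than the RR.

1.34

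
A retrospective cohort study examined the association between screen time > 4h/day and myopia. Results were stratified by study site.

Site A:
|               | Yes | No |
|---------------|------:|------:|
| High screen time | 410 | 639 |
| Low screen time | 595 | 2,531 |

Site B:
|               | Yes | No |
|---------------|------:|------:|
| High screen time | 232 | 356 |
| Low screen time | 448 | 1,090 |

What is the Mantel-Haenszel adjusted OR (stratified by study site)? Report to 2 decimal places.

2.21

OR_MH = Σ(aᵢdᵢ/nᵢ) / Σ(bᵢcᵢ/nᵢ), where nᵢ is the stratum total.
Stratum 1 (Site A): n = 4175; a·d/n = 410·2531/4175 = 248.5533; b·c/n = 639·595/4175 = 91.0671
Stratum 2 (Site B): n = 2126; a·d/n = 232·1090/2126 = 118.9464; b·c/n = 356·448/2126 = 75.0179
OR_MH = (248.5533 + 118.9464) / (91.0671 + 75.0179) = 367.4997 / 166.0849 = 2.21272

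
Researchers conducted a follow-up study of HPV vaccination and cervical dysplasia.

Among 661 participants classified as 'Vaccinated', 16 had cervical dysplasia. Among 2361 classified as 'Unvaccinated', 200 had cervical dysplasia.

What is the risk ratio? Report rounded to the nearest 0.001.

0.286

From the description: a = 16, b = 645, c = 200, d = 2161.
Risk in exposed = 16/661 = 0.02421; risk in unexposed = 200/2361 = 0.08471.
RR = 0.02421 / 0.08471 = 0.28575
The risk is 71% lower among the exposed than among the unexposed.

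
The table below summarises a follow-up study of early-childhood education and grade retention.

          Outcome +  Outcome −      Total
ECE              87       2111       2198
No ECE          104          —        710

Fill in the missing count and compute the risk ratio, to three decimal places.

The missing cell is in the unexposed row: 710 − 104 = 606.
So a = 87, b = 2111, c = 104, d = 606.
RR = [a/(a+b)] / [c/(c+d)] = (87/2198) / (104/710) = 0.03958/0.14648 = 0.27022

0.270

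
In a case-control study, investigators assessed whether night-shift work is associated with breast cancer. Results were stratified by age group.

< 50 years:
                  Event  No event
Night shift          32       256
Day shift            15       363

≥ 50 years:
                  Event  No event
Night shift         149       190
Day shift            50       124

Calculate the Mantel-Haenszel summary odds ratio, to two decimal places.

OR_MH = Σ(aᵢdᵢ/nᵢ) / Σ(bᵢcᵢ/nᵢ), where nᵢ is the stratum total.
Stratum 1 (< 50 years): n = 666; a·d/n = 32·363/666 = 17.4414; b·c/n = 256·15/666 = 5.7658
Stratum 2 (≥ 50 years): n = 513; a·d/n = 149·124/513 = 36.0156; b·c/n = 190·50/513 = 18.5185
OR_MH = (17.4414 + 36.0156) / (5.7658 + 18.5185) = 53.4570 / 24.2843 = 2.20130

2.20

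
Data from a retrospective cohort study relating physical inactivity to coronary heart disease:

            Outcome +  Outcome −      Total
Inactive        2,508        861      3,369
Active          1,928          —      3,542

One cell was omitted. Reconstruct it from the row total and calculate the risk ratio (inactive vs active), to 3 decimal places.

1.368

The missing cell is in the unexposed row: 3542 − 1928 = 1614.
So a = 2508, b = 861, c = 1928, d = 1614.
RR = [a/(a+b)] / [c/(c+d)] = (2508/3369) / (1928/3542) = 0.74443/0.54433 = 1.36763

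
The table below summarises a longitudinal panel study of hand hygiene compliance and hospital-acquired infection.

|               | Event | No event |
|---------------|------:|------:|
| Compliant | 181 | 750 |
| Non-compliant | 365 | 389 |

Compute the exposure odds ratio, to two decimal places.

Cells: a = 181, b = 750, c = 365, d = 389.
OR = (a·d)/(b·c) = (181 × 389) / (750 × 365) = 70409 / 273750 = 0.25720
Exposure is associated with lower odds of hospital-acquired infection (OR = 0.26 < 1).

0.26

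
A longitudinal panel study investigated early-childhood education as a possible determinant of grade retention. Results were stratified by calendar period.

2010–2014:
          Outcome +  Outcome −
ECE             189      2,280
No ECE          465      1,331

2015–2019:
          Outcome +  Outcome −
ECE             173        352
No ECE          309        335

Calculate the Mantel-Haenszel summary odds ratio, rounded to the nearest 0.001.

OR_MH = Σ(aᵢdᵢ/nᵢ) / Σ(bᵢcᵢ/nᵢ), where nᵢ is the stratum total.
Stratum 1 (2010–2014): n = 4265; a·d/n = 189·1331/4265 = 58.9822; b·c/n = 2280·465/4265 = 248.5815
Stratum 2 (2015–2019): n = 1169; a·d/n = 173·335/1169 = 49.5766; b·c/n = 352·309/1169 = 93.0436
OR_MH = (58.9822 + 49.5766) / (248.5815 + 93.0436) = 108.5587 / 341.6251 = 0.31777

0.318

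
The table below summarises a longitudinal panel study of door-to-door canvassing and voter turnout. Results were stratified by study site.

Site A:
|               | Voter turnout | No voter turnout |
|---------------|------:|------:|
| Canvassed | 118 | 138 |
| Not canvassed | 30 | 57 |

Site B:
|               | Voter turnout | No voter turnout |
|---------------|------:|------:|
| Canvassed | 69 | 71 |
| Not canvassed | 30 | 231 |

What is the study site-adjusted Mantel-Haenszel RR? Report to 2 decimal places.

2.28

RR_MH = Σ(aᵢ·n₀ᵢ/nᵢ) / Σ(cᵢ·n₁ᵢ/nᵢ), with n₁ᵢ = aᵢ+bᵢ (exposed), n₀ᵢ = cᵢ+dᵢ (unexposed), nᵢ = n₁ᵢ+n₀ᵢ.
Stratum 1 (Site A): n₁ = 256, n₀ = 87, n = 343; a·n₀/n = 118·87/343 = 29.9300; c·n₁/n = 30·256/343 = 22.3907
Stratum 2 (Site B): n₁ = 140, n₀ = 261, n = 401; a·n₀/n = 69·261/401 = 44.9102; c·n₁/n = 30·140/401 = 10.4738
RR_MH = (29.9300 + 44.9102) / (22.3907 + 10.4738) = 74.8403 / 32.8645 = 2.27724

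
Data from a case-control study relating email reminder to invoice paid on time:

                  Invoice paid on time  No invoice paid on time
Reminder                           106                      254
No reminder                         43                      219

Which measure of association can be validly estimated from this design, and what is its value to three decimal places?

2.125

Cells: a = 106, b = 254, c = 43, d = 219.
This is a case-control study: participants were sampled on outcome status, so risks in the source population cannot be estimated directly — relative risk is not valid here. The odds ratio is the appropriate measure.
OR = (a·d)/(b·c) = (106 × 219) / (254 × 43) = 23214 / 10922 = 2.12543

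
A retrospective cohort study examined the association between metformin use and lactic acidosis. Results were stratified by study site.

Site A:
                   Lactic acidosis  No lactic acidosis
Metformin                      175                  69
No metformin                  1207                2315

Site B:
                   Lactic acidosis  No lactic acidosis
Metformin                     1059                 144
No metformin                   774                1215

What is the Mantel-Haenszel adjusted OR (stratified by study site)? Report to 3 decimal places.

OR_MH = Σ(aᵢdᵢ/nᵢ) / Σ(bᵢcᵢ/nᵢ), where nᵢ is the stratum total.
Stratum 1 (Site A): n = 3766; a·d/n = 175·2315/3766 = 107.5743; b·c/n = 69·1207/3766 = 22.1144
Stratum 2 (Site B): n = 3192; a·d/n = 1059·1215/3192 = 403.0968; b·c/n = 144·774/3192 = 34.9173
OR_MH = (107.5743 + 403.0968) / (22.1144 + 34.9173) = 510.6712 / 57.0317 = 8.95416

8.954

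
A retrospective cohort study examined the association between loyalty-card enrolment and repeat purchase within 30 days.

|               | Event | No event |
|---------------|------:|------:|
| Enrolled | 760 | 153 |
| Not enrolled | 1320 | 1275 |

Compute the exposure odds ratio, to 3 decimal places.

4.798

Cells: a = 760, b = 153, c = 1320, d = 1275.
OR = (a·d)/(b·c) = (760 × 1275) / (153 × 1320) = 969000 / 201960 = 4.79798
The odds of repeat purchase within 30 days are about 4.80 times as high in the enrolled group.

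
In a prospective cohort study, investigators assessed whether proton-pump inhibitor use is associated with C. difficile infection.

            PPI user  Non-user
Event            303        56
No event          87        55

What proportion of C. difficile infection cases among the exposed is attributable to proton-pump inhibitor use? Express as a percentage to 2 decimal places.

35.06

Reading the table with exposure as columns: a = 303 (PPI user, case), b = 87 (PPI user, non-case), c = 56 (Non-user, case), d = 55.
Risk in exposed = 303/390 = 0.77692; risk in unexposed = 56/111 = 0.50450.
RR = 0.77692/0.50450 = 1.53997
AR% = (RR − 1)/RR × 100 = (1.53997 − 1)/1.53997 × 100 = 35.0638%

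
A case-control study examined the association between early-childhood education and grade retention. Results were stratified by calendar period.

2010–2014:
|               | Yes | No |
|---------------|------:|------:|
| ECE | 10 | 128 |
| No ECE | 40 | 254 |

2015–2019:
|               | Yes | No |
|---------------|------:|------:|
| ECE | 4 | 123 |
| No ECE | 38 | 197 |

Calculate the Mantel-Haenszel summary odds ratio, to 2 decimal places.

0.33

OR_MH = Σ(aᵢdᵢ/nᵢ) / Σ(bᵢcᵢ/nᵢ), where nᵢ is the stratum total.
Stratum 1 (2010–2014): n = 432; a·d/n = 10·254/432 = 5.8796; b·c/n = 128·40/432 = 11.8519
Stratum 2 (2015–2019): n = 362; a·d/n = 4·197/362 = 2.1768; b·c/n = 123·38/362 = 12.9116
OR_MH = (5.8796 + 2.1768) / (11.8519 + 12.9116) = 8.0564 / 24.7635 = 0.32534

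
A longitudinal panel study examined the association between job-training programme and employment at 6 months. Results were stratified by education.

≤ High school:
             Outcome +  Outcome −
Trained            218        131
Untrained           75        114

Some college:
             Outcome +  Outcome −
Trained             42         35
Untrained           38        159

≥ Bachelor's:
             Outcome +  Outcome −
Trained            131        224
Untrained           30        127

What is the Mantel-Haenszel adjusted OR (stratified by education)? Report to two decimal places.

2.84

OR_MH = Σ(aᵢdᵢ/nᵢ) / Σ(bᵢcᵢ/nᵢ), where nᵢ is the stratum total.
Stratum 1 (≤ High school): n = 538; a·d/n = 218·114/538 = 46.1933; b·c/n = 131·75/538 = 18.2621
Stratum 2 (Some college): n = 274; a·d/n = 42·159/274 = 24.3723; b·c/n = 35·38/274 = 4.8540
Stratum 3 (≥ Bachelor's): n = 512; a·d/n = 131·127/512 = 32.4941; b·c/n = 224·30/512 = 13.1250
OR_MH = (46.1933 + 24.3723 + 32.4941) / (18.2621 + 4.8540 + 13.1250) = 103.0597 / 36.2411 = 2.84373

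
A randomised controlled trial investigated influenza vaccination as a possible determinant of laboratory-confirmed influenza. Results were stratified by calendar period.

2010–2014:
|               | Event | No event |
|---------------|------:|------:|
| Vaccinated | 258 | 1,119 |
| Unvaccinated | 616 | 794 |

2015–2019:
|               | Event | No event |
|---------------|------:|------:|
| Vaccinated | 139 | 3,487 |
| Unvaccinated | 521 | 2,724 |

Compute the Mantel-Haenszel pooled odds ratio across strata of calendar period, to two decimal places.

OR_MH = Σ(aᵢdᵢ/nᵢ) / Σ(bᵢcᵢ/nᵢ), where nᵢ is the stratum total.
Stratum 1 (2010–2014): n = 2787; a·d/n = 258·794/2787 = 73.5027; b·c/n = 1119·616/2787 = 247.3283
Stratum 2 (2015–2019): n = 6871; a·d/n = 139·2724/6871 = 55.1064; b·c/n = 3487·521/6871 = 264.4050
OR_MH = (73.5027 + 55.1064) / (247.3283 + 264.4050) = 128.6091 / 511.7333 = 0.25132

0.25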